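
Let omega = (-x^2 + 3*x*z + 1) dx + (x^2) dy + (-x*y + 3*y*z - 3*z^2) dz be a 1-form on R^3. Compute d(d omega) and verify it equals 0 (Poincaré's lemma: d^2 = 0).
d(d omega) = 0

Step 1: d omega = sum_{i<j} (∂f_j/∂x_i - ∂f_i/∂x_j) dx_i ∧ dx_j:
  coeff of dx ∧ dy: 2*x
  coeff of dx ∧ dz: -3*x - y
  coeff of dy ∧ dz: -x + 3*z
Step 2: Apply d again to each 2-form coefficient. The only possible 3-form in R^3 is dx ∧ dy ∧ dz, with coefficient
  ∂(coeff of dy∧dz)/∂x - ∂(coeff of dx∧dz)/∂y + ∂(coeff of dx∧dy)/∂z
  = ∂/∂x (-x + 3*z) - ∂/∂y (-3*x - y) + ∂/∂z (2*x).
Each of these terms simplifies to sums of mixed partials that cancel in pairs. The result is 0 (by equality of mixed partials for smooth functions — Schwarz / Clairaut).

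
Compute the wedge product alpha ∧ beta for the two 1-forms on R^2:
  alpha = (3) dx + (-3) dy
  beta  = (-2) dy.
alpha ∧ beta = (-6) dx ∧ dy

Distribute the wedge, using dx_i ∧ dx_j = -dx_j ∧ dx_i and dx_i ∧ dx_i = 0. For each pair (i, j) with i < j, the coefficient of dx_i ∧ dx_j in alpha ∧ beta is (alpha_i * beta_j - alpha_j * beta_i). Collecting: alpha ∧ beta = (-6) dx ∧ dy.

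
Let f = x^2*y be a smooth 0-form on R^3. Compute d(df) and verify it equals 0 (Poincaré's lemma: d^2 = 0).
d(df) = 0

Step 1: df = sum_i (∂f/∂x_i) dx_i = (2*x*y) dx + (x^2) dy + (0) dz.
Step 2: Apply d again. Using the 1-form formula, the coefficient of dx ∧ dy in d(df) is ∂^2 f/∂x ∂y - ∂^2 f/∂y ∂x = (2*x) - (2*x) = 0 (equality of mixed partials for smooth f).
Similarly for dx ∧ dz and dy ∧ dz — all coefficients vanish. So d(df) = 0.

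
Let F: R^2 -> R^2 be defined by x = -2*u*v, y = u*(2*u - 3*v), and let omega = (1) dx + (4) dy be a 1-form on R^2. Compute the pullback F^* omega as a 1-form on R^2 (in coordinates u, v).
F^* omega = (16*u - 14*v) du + (-14*u) dv

Using F^*(f dg) = (f ∘ F) d(g ∘ F), substitute each coordinate x_i by F_i(u, v) in f_i, and replace dx_i by d F_i = (∂F_i/∂u) du + (∂F_i/∂v) dv.
  For the x component: f_1(F) = 1; d F_1 = (-2*v) du + (-2*u) dv
  For the y component: f_2(F) = 4; d F_2 = (4*u - 3*v) du + (-3*u) dv
Combining and collecting du, dv coefficients:
  coeff of du: 16*u - 14*v
  coeff of dv: -14*u
F^* omega = (16*u - 14*v) du + (-14*u) dv.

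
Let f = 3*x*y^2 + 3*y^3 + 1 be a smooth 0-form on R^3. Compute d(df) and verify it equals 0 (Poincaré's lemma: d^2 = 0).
d(df) = 0

Step 1: df = sum_i (∂f/∂x_i) dx_i = (3*y^2) dx + (3*y*(2*x + 3*y)) dy + (0) dz.
Step 2: Apply d again. Using the 1-form formula, the coefficient of dx ∧ dy in d(df) is ∂^2 f/∂x ∂y - ∂^2 f/∂y ∂x = (6*y) - (6*y) = 0 (equality of mixed partials for smooth f).
Similarly for dx ∧ dz and dy ∧ dz — all coefficients vanish. So d(df) = 0.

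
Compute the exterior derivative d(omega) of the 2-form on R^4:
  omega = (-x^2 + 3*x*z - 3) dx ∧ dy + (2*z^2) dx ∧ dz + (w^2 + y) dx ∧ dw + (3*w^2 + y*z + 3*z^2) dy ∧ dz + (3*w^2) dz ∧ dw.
d(omega) = (3*x) dx ∧ dy ∧ dz + (-1) dx ∧ dy ∧ dw + (6*w) dy ∧ dz ∧ dw

For a 2-form omega = sum_{i<j} g_{ij} dx_i ∧ dx_j, the exterior derivative is
  d(omega) = sum_{i<j} d(g_{ij}) ∧ dx_i ∧ dx_j = sum_{i<j, k} (∂g_{ij}/∂x_k) dx_k ∧ dx_i ∧ dx_j.
Expand each term, using dx_k ∧ dx_i ∧ dx_j = sgn(permutation) dx_{(a)} ∧ dx_{(b)} ∧ dx_{(c)} with (a < b < c) sorted:
  d(-x^2 + 3*x*z - 3) includes (∂/∂z)(-x^2 + 3*x*z - 3) dz = (3*x) dz, which multiplied by dx ∧ dy gives (3*x) dx ∧ dy ∧ dz
  d(w^2 + y) includes (∂/∂y)(w^2 + y) dy = (1) dy, which multiplied by dx ∧ dw gives (-1) dx ∧ dy ∧ dw
  d(3*w^2 + y*z + 3*z^2) includes (∂/∂w)(3*w^2 + y*z + 3*z^2) dw = (6*w) dw, which multiplied by dy ∧ dz gives (6*w) dy ∧ dz ∧ dw
Collecting like 3-forms: d(omega) = (3*x) dx ∧ dy ∧ dz + (-1) dx ∧ dy ∧ dw + (6*w) dy ∧ dz ∧ dw.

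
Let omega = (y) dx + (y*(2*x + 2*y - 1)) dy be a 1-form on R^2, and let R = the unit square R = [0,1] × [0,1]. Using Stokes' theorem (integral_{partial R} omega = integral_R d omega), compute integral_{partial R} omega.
integral_(partial R) omega = 0

Stokes: integral_partial_R omega = integral_R d omega with d omega = (∂Q/∂x - ∂P/∂y) dx ∧ dy.
  ∂Q/∂x = 2*y
  ∂P/∂y = 1
  integrand = ∂Q/∂x - ∂P/∂y = 2*y - 1.
Integrating over R: integral_0^1 integral_0^1 (2*y - 1) dx dy = 0.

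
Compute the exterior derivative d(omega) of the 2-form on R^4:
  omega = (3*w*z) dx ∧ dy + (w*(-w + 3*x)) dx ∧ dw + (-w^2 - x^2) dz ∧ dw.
d(omega) = (3*w) dx ∧ dy ∧ dz + (3*z) dx ∧ dy ∧ dw + (-2*x) dx ∧ dz ∧ dw

For a 2-form omega = sum_{i<j} g_{ij} dx_i ∧ dx_j, the exterior derivative is
  d(omega) = sum_{i<j} d(g_{ij}) ∧ dx_i ∧ dx_j = sum_{i<j, k} (∂g_{ij}/∂x_k) dx_k ∧ dx_i ∧ dx_j.
Expand each term, using dx_k ∧ dx_i ∧ dx_j = sgn(permutation) dx_{(a)} ∧ dx_{(b)} ∧ dx_{(c)} with (a < b < c) sorted:
  d(3*w*z) includes (∂/∂z)(3*w*z) dz = (3*w) dz, which multiplied by dx ∧ dy gives (3*w) dx ∧ dy ∧ dz
  d(3*w*z) includes (∂/∂w)(3*w*z) dw = (3*z) dw, which multiplied by dx ∧ dy gives (3*z) dx ∧ dy ∧ dw
  d(-w^2 - x^2) includes (∂/∂x)(-w^2 - x^2) dx = (-2*x) dx, which multiplied by dz ∧ dw gives (-2*x) dx ∧ dz ∧ dw
Collecting like 3-forms: d(omega) = (3*w) dx ∧ dy ∧ dz + (3*z) dx ∧ dy ∧ dw + (-2*x) dx ∧ dz ∧ dw.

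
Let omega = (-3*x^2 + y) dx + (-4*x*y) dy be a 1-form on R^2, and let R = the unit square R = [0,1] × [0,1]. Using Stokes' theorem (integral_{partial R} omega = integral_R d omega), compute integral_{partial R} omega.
integral_(partial R) omega = -3

Stokes: integral_partial_R omega = integral_R d omega with d omega = (∂Q/∂x - ∂P/∂y) dx ∧ dy.
  ∂Q/∂x = -4*y
  ∂P/∂y = 1
  integrand = ∂Q/∂x - ∂P/∂y = -4*y - 1.
Integrating over R: integral_0^1 integral_0^1 (-4*y - 1) dx dy = -3.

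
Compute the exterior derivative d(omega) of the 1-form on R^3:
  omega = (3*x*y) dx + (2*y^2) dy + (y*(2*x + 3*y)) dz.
d(omega) = (-3*x) dx ∧ dy + (2*y) dx ∧ dz + (2*x + 6*y) dy ∧ dz

For a 1-form omega = sum_i f_i dx_i, the exterior derivative is
  d(omega) = sum_{i < j} (∂f_j/∂x_i - ∂f_i/∂x_j) dx_i ∧ dx_j.
  coefficient of dx ∧ dy: ∂f_2/∂x - ∂f_1/∂y = ∂(2*y^2)/∂x - ∂(3*x*y)/∂y = -3*x
  coefficient of dx ∧ dz: ∂f_3/∂x - ∂f_1/∂z = ∂(y*(2*x + 3*y))/∂x - ∂(3*x*y)/∂z = 2*y
  coefficient of dy ∧ dz: ∂f_3/∂y - ∂f_2/∂z = ∂(y*(2*x + 3*y))/∂y - ∂(2*y^2)/∂z = 2*x + 6*y
Assembling: d(omega) = (-3*x) dx ∧ dy + (2*y) dx ∧ dz + (2*x + 6*y) dy ∧ dz.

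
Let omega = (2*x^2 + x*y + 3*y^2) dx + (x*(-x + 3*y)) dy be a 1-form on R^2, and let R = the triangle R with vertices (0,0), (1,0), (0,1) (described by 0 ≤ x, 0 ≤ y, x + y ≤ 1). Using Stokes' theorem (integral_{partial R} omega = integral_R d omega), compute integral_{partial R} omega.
integral_(partial R) omega = -1

Stokes: integral_partial_R omega = integral_R d omega with d omega = (∂Q/∂x - ∂P/∂y) dx ∧ dy.
  ∂Q/∂x = -2*x + 3*y
  ∂P/∂y = x + 6*y
  integrand = ∂Q/∂x - ∂P/∂y = -3*x - 3*y.
Integrating over R: integral_0^1 integral_0^{1-x} (-3*x - 3*y) dy dx = -1.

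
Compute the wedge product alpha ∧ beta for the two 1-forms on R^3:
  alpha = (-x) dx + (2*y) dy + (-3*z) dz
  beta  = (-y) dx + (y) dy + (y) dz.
alpha ∧ beta = (y*(-x + 2*y)) dx ∧ dy + (-y*(x + 3*z)) dx ∧ dz + (y*(2*y + 3*z)) dy ∧ dz

Distribute the wedge, using dx_i ∧ dx_j = -dx_j ∧ dx_i and dx_i ∧ dx_i = 0. For each pair (i, j) with i < j, the coefficient of dx_i ∧ dx_j in alpha ∧ beta is (alpha_i * beta_j - alpha_j * beta_i). Collecting: alpha ∧ beta = (y*(-x + 2*y)) dx ∧ dy + (-y*(x + 3*z)) dx ∧ dz + (y*(2*y + 3*z)) dy ∧ dz.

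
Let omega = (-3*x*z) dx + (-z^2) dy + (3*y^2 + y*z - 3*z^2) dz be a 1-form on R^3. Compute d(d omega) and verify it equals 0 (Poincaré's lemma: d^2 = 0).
d(d omega) = 0

Step 1: d omega = sum_{i<j} (∂f_j/∂x_i - ∂f_i/∂x_j) dx_i ∧ dx_j:
  coeff of dx ∧ dy: 0
  coeff of dx ∧ dz: 3*x
  coeff of dy ∧ dz: 6*y + 3*z
Step 2: Apply d again to each 2-form coefficient. The only possible 3-form in R^3 is dx ∧ dy ∧ dz, with coefficient
  ∂(coeff of dy∧dz)/∂x - ∂(coeff of dx∧dz)/∂y + ∂(coeff of dx∧dy)/∂z
  = ∂/∂x (6*y + 3*z) - ∂/∂y (3*x) + ∂/∂z (0).
Each of these terms simplifies to sums of mixed partials that cancel in pairs. The result is 0 (by equality of mixed partials for smooth functions — Schwarz / Clairaut).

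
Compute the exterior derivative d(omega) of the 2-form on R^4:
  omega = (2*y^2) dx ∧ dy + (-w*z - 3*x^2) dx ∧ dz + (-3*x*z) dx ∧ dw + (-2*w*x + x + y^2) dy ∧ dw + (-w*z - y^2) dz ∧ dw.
d(omega) = (3*x - z) dx ∧ dz ∧ dw + (1 - 2*w) dx ∧ dy ∧ dw + (-2*y) dy ∧ dz ∧ dw

For a 2-form omega = sum_{i<j} g_{ij} dx_i ∧ dx_j, the exterior derivative is
  d(omega) = sum_{i<j} d(g_{ij}) ∧ dx_i ∧ dx_j = sum_{i<j, k} (∂g_{ij}/∂x_k) dx_k ∧ dx_i ∧ dx_j.
Expand each term, using dx_k ∧ dx_i ∧ dx_j = sgn(permutation) dx_{(a)} ∧ dx_{(b)} ∧ dx_{(c)} with (a < b < c) sorted:
  d(-w*z - 3*x^2) includes (∂/∂w)(-w*z - 3*x^2) dw = (-z) dw, which multiplied by dx ∧ dz gives (-z) dx ∧ dz ∧ dw
  d(-3*x*z) includes (∂/∂z)(-3*x*z) dz = (-3*x) dz, which multiplied by dx ∧ dw gives (3*x) dx ∧ dz ∧ dw
  d(-2*w*x + x + y^2) includes (∂/∂x)(-2*w*x + x + y^2) dx = (1 - 2*w) dx, which multiplied by dy ∧ dw gives (1 - 2*w) dx ∧ dy ∧ dw
  d(-w*z - y^2) includes (∂/∂y)(-w*z - y^2) dy = (-2*y) dy, which multiplied by dz ∧ dw gives (-2*y) dy ∧ dz ∧ dw
Collecting like 3-forms: d(omega) = (3*x - z) dx ∧ dz ∧ dw + (1 - 2*w) dx ∧ dy ∧ dw + (-2*y) dy ∧ dz ∧ dw.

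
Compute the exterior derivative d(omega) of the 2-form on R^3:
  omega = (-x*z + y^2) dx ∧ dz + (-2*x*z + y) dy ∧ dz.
d(omega) = (-2*y - 2*z) dx ∧ dy ∧ dz

For a 2-form omega = sum_{i<j} g_{ij} dx_i ∧ dx_j, the exterior derivative is
  d(omega) = sum_{i<j} d(g_{ij}) ∧ dx_i ∧ dx_j = sum_{i<j, k} (∂g_{ij}/∂x_k) dx_k ∧ dx_i ∧ dx_j.
Expand each term, using dx_k ∧ dx_i ∧ dx_j = sgn(permutation) dx_{(a)} ∧ dx_{(b)} ∧ dx_{(c)} with (a < b < c) sorted:
  d(-x*z + y^2) includes (∂/∂y)(-x*z + y^2) dy = (2*y) dy, which multiplied by dx ∧ dz gives (-2*y) dx ∧ dy ∧ dz
  d(-2*x*z + y) includes (∂/∂x)(-2*x*z + y) dx = (-2*z) dx, which multiplied by dy ∧ dz gives (-2*z) dx ∧ dy ∧ dz
Collecting like 3-forms: d(omega) = (-2*y - 2*z) dx ∧ dy ∧ dz.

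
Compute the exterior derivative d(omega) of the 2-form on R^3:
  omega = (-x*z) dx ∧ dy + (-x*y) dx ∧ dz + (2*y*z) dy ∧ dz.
d(omega) = 0

For a 2-form omega = sum_{i<j} g_{ij} dx_i ∧ dx_j, the exterior derivative is
  d(omega) = sum_{i<j} d(g_{ij}) ∧ dx_i ∧ dx_j = sum_{i<j, k} (∂g_{ij}/∂x_k) dx_k ∧ dx_i ∧ dx_j.
Expand each term, using dx_k ∧ dx_i ∧ dx_j = sgn(permutation) dx_{(a)} ∧ dx_{(b)} ∧ dx_{(c)} with (a < b < c) sorted:
  d(-x*z) includes (∂/∂z)(-x*z) dz = (-x) dz, which multiplied by dx ∧ dy gives (-x) dx ∧ dy ∧ dz
  d(-x*y) includes (∂/∂y)(-x*y) dy = (-x) dy, which multiplied by dx ∧ dz gives (x) dx ∧ dy ∧ dz
Collecting like 3-forms: d(omega) = 0.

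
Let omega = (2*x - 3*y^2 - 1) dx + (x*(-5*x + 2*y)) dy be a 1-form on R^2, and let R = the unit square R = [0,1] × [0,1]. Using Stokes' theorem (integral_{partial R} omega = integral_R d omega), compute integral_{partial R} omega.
integral_(partial R) omega = -1

Stokes: integral_partial_R omega = integral_R d omega with d omega = (∂Q/∂x - ∂P/∂y) dx ∧ dy.
  ∂Q/∂x = -10*x + 2*y
  ∂P/∂y = -6*y
  integrand = ∂Q/∂x - ∂P/∂y = -10*x + 8*y.
Integrating over R: integral_0^1 integral_0^1 (-10*x + 8*y) dx dy = -1.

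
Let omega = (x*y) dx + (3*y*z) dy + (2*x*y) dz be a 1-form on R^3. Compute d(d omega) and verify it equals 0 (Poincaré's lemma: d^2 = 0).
d(d omega) = 0

Step 1: d omega = sum_{i<j} (∂f_j/∂x_i - ∂f_i/∂x_j) dx_i ∧ dx_j:
  coeff of dx ∧ dy: -x
  coeff of dx ∧ dz: 2*y
  coeff of dy ∧ dz: 2*x - 3*y
Step 2: Apply d again to each 2-form coefficient. The only possible 3-form in R^3 is dx ∧ dy ∧ dz, with coefficient
  ∂(coeff of dy∧dz)/∂x - ∂(coeff of dx∧dz)/∂y + ∂(coeff of dx∧dy)/∂z
  = ∂/∂x (2*x - 3*y) - ∂/∂y (2*y) + ∂/∂z (-x).
Each of these terms simplifies to sums of mixed partials that cancel in pairs. The result is 0 (by equality of mixed partials for smooth functions — Schwarz / Clairaut).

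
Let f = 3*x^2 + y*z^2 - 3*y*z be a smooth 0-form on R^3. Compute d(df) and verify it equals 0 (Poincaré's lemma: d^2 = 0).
d(df) = 0

Step 1: df = sum_i (∂f/∂x_i) dx_i = (6*x) dx + (z*(z - 3)) dy + (y*(2*z - 3)) dz.
Step 2: Apply d again. Using the 1-form formula, the coefficient of dx ∧ dy in d(df) is ∂^2 f/∂x ∂y - ∂^2 f/∂y ∂x = (0) - (0) = 0 (equality of mixed partials for smooth f).
Similarly for dx ∧ dz and dy ∧ dz — all coefficients vanish. So d(df) = 0.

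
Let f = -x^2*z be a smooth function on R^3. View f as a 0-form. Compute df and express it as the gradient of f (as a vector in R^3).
df = (-2*x*z) dx + (0) dy + (-x^2) dz; grad f = (-2*x*z, 0, -x^2)

For a 0-form f, d f = (∂f/∂x) dx + (∂f/∂y) dy + (∂f/∂z) dz. The components of the vector representation are exactly the entries of grad f in Cartesian coordinates:
  ∂f/∂x = -2*x*z
  ∂f/∂y = 0
  ∂f/∂z = -x^2.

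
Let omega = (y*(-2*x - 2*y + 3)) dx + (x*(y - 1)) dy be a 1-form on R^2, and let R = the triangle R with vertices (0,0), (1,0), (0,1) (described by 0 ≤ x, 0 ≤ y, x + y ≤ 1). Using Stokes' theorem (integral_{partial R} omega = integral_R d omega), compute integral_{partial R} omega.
integral_(partial R) omega = -5/6

Stokes: integral_partial_R omega = integral_R d omega with d omega = (∂Q/∂x - ∂P/∂y) dx ∧ dy.
  ∂Q/∂x = y - 1
  ∂P/∂y = -2*x - 4*y + 3
  integrand = ∂Q/∂x - ∂P/∂y = 2*x + 5*y - 4.
Integrating over R: integral_0^1 integral_0^{1-x} (2*x + 5*y - 4) dy dx = -5/6.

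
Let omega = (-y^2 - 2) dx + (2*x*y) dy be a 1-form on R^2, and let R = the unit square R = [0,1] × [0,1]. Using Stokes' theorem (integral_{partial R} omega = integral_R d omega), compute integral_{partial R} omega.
integral_(partial R) omega = 2

Stokes: integral_partial_R omega = integral_R d omega with d omega = (∂Q/∂x - ∂P/∂y) dx ∧ dy.
  ∂Q/∂x = 2*y
  ∂P/∂y = -2*y
  integrand = ∂Q/∂x - ∂P/∂y = 4*y.
Integrating over R: integral_0^1 integral_0^1 (4*y) dx dy = 2.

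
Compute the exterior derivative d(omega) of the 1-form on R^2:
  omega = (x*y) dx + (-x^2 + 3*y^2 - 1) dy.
d(omega) = (-3*x) dx ∧ dy

For a 1-form omega = sum_i f_i dx_i, the exterior derivative is
  d(omega) = sum_{i < j} (∂f_j/∂x_i - ∂f_i/∂x_j) dx_i ∧ dx_j.
  coefficient of dx ∧ dy: ∂f_2/∂x - ∂f_1/∂y = ∂(-x^2 + 3*y^2 - 1)/∂x - ∂(x*y)/∂y = -3*x
Assembling: d(omega) = (-3*x) dx ∧ dy.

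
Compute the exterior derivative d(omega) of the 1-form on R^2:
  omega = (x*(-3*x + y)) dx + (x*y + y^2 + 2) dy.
d(omega) = (-x + y) dx ∧ dy

For a 1-form omega = sum_i f_i dx_i, the exterior derivative is
  d(omega) = sum_{i < j} (∂f_j/∂x_i - ∂f_i/∂x_j) dx_i ∧ dx_j.
  coefficient of dx ∧ dy: ∂f_2/∂x - ∂f_1/∂y = ∂(x*y + y^2 + 2)/∂x - ∂(x*(-3*x + y))/∂y = -x + y
Assembling: d(omega) = (-x + y) dx ∧ dy.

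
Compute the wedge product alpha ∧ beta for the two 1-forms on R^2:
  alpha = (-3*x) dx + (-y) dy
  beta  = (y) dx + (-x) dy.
alpha ∧ beta = (3*x^2 + y^2) dx ∧ dy

Distribute the wedge, using dx_i ∧ dx_j = -dx_j ∧ dx_i and dx_i ∧ dx_i = 0. For each pair (i, j) with i < j, the coefficient of dx_i ∧ dx_j in alpha ∧ beta is (alpha_i * beta_j - alpha_j * beta_i). Collecting: alpha ∧ beta = (3*x^2 + y^2) dx ∧ dy.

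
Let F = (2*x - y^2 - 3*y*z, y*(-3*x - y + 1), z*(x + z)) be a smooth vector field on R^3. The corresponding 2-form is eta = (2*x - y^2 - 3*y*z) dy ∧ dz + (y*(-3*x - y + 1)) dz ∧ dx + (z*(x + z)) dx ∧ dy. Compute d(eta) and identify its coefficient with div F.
d(eta) = (-2*x - 2*y + 2*z + 3) dx ∧ dy ∧ dz; div F = -2*x - 2*y + 2*z + 3

For a 2-form in R^3 of the form above, applying d gives a 3-form with coefficient ∂P/∂x + ∂Q/∂y + ∂R/∂z:
  ∂P/∂x = 2
  ∂Q/∂y = -3*x - 2*y + 1
  ∂R/∂z = x + 2*z
Sum = -2*x - 2*y + 2*z + 3, which is exactly div F.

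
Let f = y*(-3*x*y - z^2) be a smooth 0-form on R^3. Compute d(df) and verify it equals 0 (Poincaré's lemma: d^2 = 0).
d(df) = 0

Step 1: df = sum_i (∂f/∂x_i) dx_i = (-3*y^2) dx + (-6*x*y - z^2) dy + (-2*y*z) dz.
Step 2: Apply d again. Using the 1-form formula, the coefficient of dx ∧ dy in d(df) is ∂^2 f/∂x ∂y - ∂^2 f/∂y ∂x = (-6*y) - (-6*y) = 0 (equality of mixed partials for smooth f).
Similarly for dx ∧ dz and dy ∧ dz — all coefficients vanish. So d(df) = 0.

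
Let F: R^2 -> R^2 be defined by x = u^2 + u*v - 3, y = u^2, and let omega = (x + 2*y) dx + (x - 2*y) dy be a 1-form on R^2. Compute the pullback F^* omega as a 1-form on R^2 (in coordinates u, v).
F^* omega = (4*u^3 + 7*u^2*v + u*v^2 - 12*u - 3*v) du + (u*(3*u^2 + u*v - 3)) dv

Using F^*(f dg) = (f ∘ F) d(g ∘ F), substitute each coordinate x_i by F_i(u, v) in f_i, and replace dx_i by d F_i = (∂F_i/∂u) du + (∂F_i/∂v) dv.
  For the x component: f_1(F) = 3*u^2 + u*v - 3; d F_1 = (2*u + v) du + (u) dv
  For the y component: f_2(F) = -u^2 + u*v - 3; d F_2 = (2*u) du + (0) dv
Combining and collecting du, dv coefficients:
  coeff of du: 4*u^3 + 7*u^2*v + u*v^2 - 12*u - 3*v
  coeff of dv: u*(3*u^2 + u*v - 3)
F^* omega = (4*u^3 + 7*u^2*v + u*v^2 - 12*u - 3*v) du + (u*(3*u^2 + u*v - 3)) dv.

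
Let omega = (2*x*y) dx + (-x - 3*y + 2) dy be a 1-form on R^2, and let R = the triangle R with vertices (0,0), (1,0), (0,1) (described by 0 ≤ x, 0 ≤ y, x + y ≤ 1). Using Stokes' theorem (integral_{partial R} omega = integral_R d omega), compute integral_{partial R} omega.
integral_(partial R) omega = -5/6

Stokes: integral_partial_R omega = integral_R d omega with d omega = (∂Q/∂x - ∂P/∂y) dx ∧ dy.
  ∂Q/∂x = -1
  ∂P/∂y = 2*x
  integrand = ∂Q/∂x - ∂P/∂y = -2*x - 1.
Integrating over R: integral_0^1 integral_0^{1-x} (-2*x - 1) dy dx = -5/6.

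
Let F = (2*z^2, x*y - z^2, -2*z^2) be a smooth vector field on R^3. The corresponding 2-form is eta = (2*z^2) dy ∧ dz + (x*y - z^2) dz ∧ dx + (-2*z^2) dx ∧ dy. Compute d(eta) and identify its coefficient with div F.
d(eta) = (x - 4*z) dx ∧ dy ∧ dz; div F = x - 4*z

For a 2-form in R^3 of the form above, applying d gives a 3-form with coefficient ∂P/∂x + ∂Q/∂y + ∂R/∂z:
  ∂P/∂x = 0
  ∂Q/∂y = x
  ∂R/∂z = -4*z
Sum = x - 4*z, which is exactly div F.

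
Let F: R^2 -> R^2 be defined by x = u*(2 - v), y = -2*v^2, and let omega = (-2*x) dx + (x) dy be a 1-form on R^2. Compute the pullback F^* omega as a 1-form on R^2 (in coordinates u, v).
F^* omega = (2*u*(-v^2 + 4*v - 4)) du + (2*u*(-u*v + 2*u + 2*v^2 - 4*v)) dv

Using F^*(f dg) = (f ∘ F) d(g ∘ F), substitute each coordinate x_i by F_i(u, v) in f_i, and replace dx_i by d F_i = (∂F_i/∂u) du + (∂F_i/∂v) dv.
  For the x component: f_1(F) = 2*u*(v - 2); d F_1 = (2 - v) du + (-u) dv
  For the y component: f_2(F) = u*(2 - v); d F_2 = (0) du + (-4*v) dv
Combining and collecting du, dv coefficients:
  coeff of du: 2*u*(-v^2 + 4*v - 4)
  coeff of dv: 2*u*(-u*v + 2*u + 2*v^2 - 4*v)
F^* omega = (2*u*(-v^2 + 4*v - 4)) du + (2*u*(-u*v + 2*u + 2*v^2 - 4*v)) dv.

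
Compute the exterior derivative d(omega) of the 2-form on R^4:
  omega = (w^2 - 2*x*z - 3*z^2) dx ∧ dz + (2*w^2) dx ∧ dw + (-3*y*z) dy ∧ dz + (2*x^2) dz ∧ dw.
d(omega) = (2*w + 4*x) dx ∧ dz ∧ dw

For a 2-form omega = sum_{i<j} g_{ij} dx_i ∧ dx_j, the exterior derivative is
  d(omega) = sum_{i<j} d(g_{ij}) ∧ dx_i ∧ dx_j = sum_{i<j, k} (∂g_{ij}/∂x_k) dx_k ∧ dx_i ∧ dx_j.
Expand each term, using dx_k ∧ dx_i ∧ dx_j = sgn(permutation) dx_{(a)} ∧ dx_{(b)} ∧ dx_{(c)} with (a < b < c) sorted:
  d(w^2 - 2*x*z - 3*z^2) includes (∂/∂w)(w^2 - 2*x*z - 3*z^2) dw = (2*w) dw, which multiplied by dx ∧ dz gives (2*w) dx ∧ dz ∧ dw
  d(2*x^2) includes (∂/∂x)(2*x^2) dx = (4*x) dx, which multiplied by dz ∧ dw gives (4*x) dx ∧ dz ∧ dw
Collecting like 3-forms: d(omega) = (2*w + 4*x) dx ∧ dz ∧ dw.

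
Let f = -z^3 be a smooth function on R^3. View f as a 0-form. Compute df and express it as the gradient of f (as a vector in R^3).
df = (0) dx + (0) dy + (-3*z^2) dz; grad f = (0, 0, -3*z^2)

For a 0-form f, d f = (∂f/∂x) dx + (∂f/∂y) dy + (∂f/∂z) dz. The components of the vector representation are exactly the entries of grad f in Cartesian coordinates:
  ∂f/∂x = 0
  ∂f/∂y = 0
  ∂f/∂z = -3*z^2.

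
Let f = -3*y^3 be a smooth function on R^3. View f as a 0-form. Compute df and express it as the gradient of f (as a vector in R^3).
df = (0) dx + (-9*y^2) dy + (0) dz; grad f = (0, -9*y^2, 0)

For a 0-form f, d f = (∂f/∂x) dx + (∂f/∂y) dy + (∂f/∂z) dz. The components of the vector representation are exactly the entries of grad f in Cartesian coordinates:
  ∂f/∂x = 0
  ∂f/∂y = -9*y^2
  ∂f/∂z = 0.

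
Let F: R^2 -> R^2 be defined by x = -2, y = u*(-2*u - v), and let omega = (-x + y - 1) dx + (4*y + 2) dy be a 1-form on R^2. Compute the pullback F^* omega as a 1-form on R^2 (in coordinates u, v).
F^* omega = (32*u^3 + 24*u^2*v + 4*u*v^2 - 8*u - 2*v) du + (2*u*(4*u^2 + 2*u*v - 1)) dv

Using F^*(f dg) = (f ∘ F) d(g ∘ F), substitute each coordinate x_i by F_i(u, v) in f_i, and replace dx_i by d F_i = (∂F_i/∂u) du + (∂F_i/∂v) dv.
  For the x component: f_1(F) = -2*u^2 - u*v + 1; d F_1 = (0) du + (0) dv
  For the y component: f_2(F) = -8*u^2 - 4*u*v + 2; d F_2 = (-4*u - v) du + (-u) dv
Combining and collecting du, dv coefficients:
  coeff of du: 32*u^3 + 24*u^2*v + 4*u*v^2 - 8*u - 2*v
  coeff of dv: 2*u*(4*u^2 + 2*u*v - 1)
F^* omega = (32*u^3 + 24*u^2*v + 4*u*v^2 - 8*u - 2*v) du + (2*u*(4*u^2 + 2*u*v - 1)) dv.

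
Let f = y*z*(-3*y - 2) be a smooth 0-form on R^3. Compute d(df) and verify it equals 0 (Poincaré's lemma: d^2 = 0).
d(df) = 0

Step 1: df = sum_i (∂f/∂x_i) dx_i = (0) dx + (2*z*(-3*y - 1)) dy + (y*(-3*y - 2)) dz.
Step 2: Apply d again. Using the 1-form formula, the coefficient of dx ∧ dy in d(df) is ∂^2 f/∂x ∂y - ∂^2 f/∂y ∂x = (0) - (0) = 0 (equality of mixed partials for smooth f).
Similarly for dx ∧ dz and dy ∧ dz — all coefficients vanish. So d(df) = 0.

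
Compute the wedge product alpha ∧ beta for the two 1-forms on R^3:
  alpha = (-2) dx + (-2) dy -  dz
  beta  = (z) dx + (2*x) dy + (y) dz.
alpha ∧ beta = (-4*x + 2*z) dx ∧ dy + (-2*y + z) dx ∧ dz + (2*x - 2*y) dy ∧ dz

Distribute the wedge, using dx_i ∧ dx_j = -dx_j ∧ dx_i and dx_i ∧ dx_i = 0. For each pair (i, j) with i < j, the coefficient of dx_i ∧ dx_j in alpha ∧ beta is (alpha_i * beta_j - alpha_j * beta_i). Collecting: alpha ∧ beta = (-4*x + 2*z) dx ∧ dy + (-2*y + z) dx ∧ dz + (2*x - 2*y) dy ∧ dz.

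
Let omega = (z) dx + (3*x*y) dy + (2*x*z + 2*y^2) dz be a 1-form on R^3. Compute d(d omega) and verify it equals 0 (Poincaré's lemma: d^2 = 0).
d(d omega) = 0

Step 1: d omega = sum_{i<j} (∂f_j/∂x_i - ∂f_i/∂x_j) dx_i ∧ dx_j:
  coeff of dx ∧ dy: 3*y
  coeff of dx ∧ dz: 2*z - 1
  coeff of dy ∧ dz: 4*y
Step 2: Apply d again to each 2-form coefficient. The only possible 3-form in R^3 is dx ∧ dy ∧ dz, with coefficient
  ∂(coeff of dy∧dz)/∂x - ∂(coeff of dx∧dz)/∂y + ∂(coeff of dx∧dy)/∂z
  = ∂/∂x (4*y) - ∂/∂y (2*z - 1) + ∂/∂z (3*y).
Each of these terms simplifies to sums of mixed partials that cancel in pairs. The result is 0 (by equality of mixed partials for smooth functions — Schwarz / Clairaut).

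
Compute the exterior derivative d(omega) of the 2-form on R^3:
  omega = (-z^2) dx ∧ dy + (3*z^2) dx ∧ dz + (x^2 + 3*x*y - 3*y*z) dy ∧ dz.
d(omega) = (2*x + 3*y - 2*z) dx ∧ dy ∧ dz

For a 2-form omega = sum_{i<j} g_{ij} dx_i ∧ dx_j, the exterior derivative is
  d(omega) = sum_{i<j} d(g_{ij}) ∧ dx_i ∧ dx_j = sum_{i<j, k} (∂g_{ij}/∂x_k) dx_k ∧ dx_i ∧ dx_j.
Expand each term, using dx_k ∧ dx_i ∧ dx_j = sgn(permutation) dx_{(a)} ∧ dx_{(b)} ∧ dx_{(c)} with (a < b < c) sorted:
  d(-z^2) includes (∂/∂z)(-z^2) dz = (-2*z) dz, which multiplied by dx ∧ dy gives (-2*z) dx ∧ dy ∧ dz
  d(x^2 + 3*x*y - 3*y*z) includes (∂/∂x)(x^2 + 3*x*y - 3*y*z) dx = (2*x + 3*y) dx, which multiplied by dy ∧ dz gives (2*x + 3*y) dx ∧ dy ∧ dz
Collecting like 3-forms: d(omega) = (2*x + 3*y - 2*z) dx ∧ dy ∧ dz.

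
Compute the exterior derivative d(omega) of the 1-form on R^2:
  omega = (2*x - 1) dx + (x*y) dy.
d(omega) = (y) dx ∧ dy

For a 1-form omega = sum_i f_i dx_i, the exterior derivative is
  d(omega) = sum_{i < j} (∂f_j/∂x_i - ∂f_i/∂x_j) dx_i ∧ dx_j.
  coefficient of dx ∧ dy: ∂f_2/∂x - ∂f_1/∂y = ∂(x*y)/∂x - ∂(2*x - 1)/∂y = y
Assembling: d(omega) = (y) dx ∧ dy.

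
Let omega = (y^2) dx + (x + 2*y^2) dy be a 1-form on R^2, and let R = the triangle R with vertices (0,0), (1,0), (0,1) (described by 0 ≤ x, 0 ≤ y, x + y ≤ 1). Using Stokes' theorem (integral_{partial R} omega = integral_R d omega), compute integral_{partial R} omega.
integral_(partial R) omega = 1/6

Stokes: integral_partial_R omega = integral_R d omega with d omega = (∂Q/∂x - ∂P/∂y) dx ∧ dy.
  ∂Q/∂x = 1
  ∂P/∂y = 2*y
  integrand = ∂Q/∂x - ∂P/∂y = 1 - 2*y.
Integrating over R: integral_0^1 integral_0^{1-x} (1 - 2*y) dy dx = 1/6.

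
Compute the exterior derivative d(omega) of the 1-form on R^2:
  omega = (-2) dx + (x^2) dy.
d(omega) = (2*x) dx ∧ dy

For a 1-form omega = sum_i f_i dx_i, the exterior derivative is
  d(omega) = sum_{i < j} (∂f_j/∂x_i - ∂f_i/∂x_j) dx_i ∧ dx_j.
  coefficient of dx ∧ dy: ∂f_2/∂x - ∂f_1/∂y = ∂(x^2)/∂x - ∂(-2)/∂y = 2*x
Assembling: d(omega) = (2*x) dx ∧ dy.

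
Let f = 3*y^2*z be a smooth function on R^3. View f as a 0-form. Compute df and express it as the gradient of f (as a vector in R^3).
df = (0) dx + (6*y*z) dy + (3*y^2) dz; grad f = (0, 6*y*z, 3*y^2)

For a 0-form f, d f = (∂f/∂x) dx + (∂f/∂y) dy + (∂f/∂z) dz. The components of the vector representation are exactly the entries of grad f in Cartesian coordinates:
  ∂f/∂x = 0
  ∂f/∂y = 6*y*z
  ∂f/∂z = 3*y^2.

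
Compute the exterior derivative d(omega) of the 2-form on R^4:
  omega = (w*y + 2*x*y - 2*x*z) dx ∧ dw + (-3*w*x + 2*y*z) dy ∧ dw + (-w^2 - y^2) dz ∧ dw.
d(omega) = (-4*w - 2*x) dx ∧ dy ∧ dw + (2*x) dx ∧ dz ∧ dw + (-4*y) dy ∧ dz ∧ dw

For a 2-form omega = sum_{i<j} g_{ij} dx_i ∧ dx_j, the exterior derivative is
  d(omega) = sum_{i<j} d(g_{ij}) ∧ dx_i ∧ dx_j = sum_{i<j, k} (∂g_{ij}/∂x_k) dx_k ∧ dx_i ∧ dx_j.
Expand each term, using dx_k ∧ dx_i ∧ dx_j = sgn(permutation) dx_{(a)} ∧ dx_{(b)} ∧ dx_{(c)} with (a < b < c) sorted:
  d(w*y + 2*x*y - 2*x*z) includes (∂/∂y)(w*y + 2*x*y - 2*x*z) dy = (w + 2*x) dy, which multiplied by dx ∧ dw gives (-w - 2*x) dx ∧ dy ∧ dw
  d(w*y + 2*x*y - 2*x*z) includes (∂/∂z)(w*y + 2*x*y - 2*x*z) dz = (-2*x) dz, which multiplied by dx ∧ dw gives (2*x) dx ∧ dz ∧ dw
  d(-3*w*x + 2*y*z) includes (∂/∂x)(-3*w*x + 2*y*z) dx = (-3*w) dx, which multiplied by dy ∧ dw gives (-3*w) dx ∧ dy ∧ dw
  d(-3*w*x + 2*y*z) includes (∂/∂z)(-3*w*x + 2*y*z) dz = (2*y) dz, which multiplied by dy ∧ dw gives (-2*y) dy ∧ dz ∧ dw
  d(-w^2 - y^2) includes (∂/∂y)(-w^2 - y^2) dy = (-2*y) dy, which multiplied by dz ∧ dw gives (-2*y) dy ∧ dz ∧ dw
Collecting like 3-forms: d(omega) = (-4*w - 2*x) dx ∧ dy ∧ dw + (2*x) dx ∧ dz ∧ dw + (-4*y) dy ∧ dz ∧ dw.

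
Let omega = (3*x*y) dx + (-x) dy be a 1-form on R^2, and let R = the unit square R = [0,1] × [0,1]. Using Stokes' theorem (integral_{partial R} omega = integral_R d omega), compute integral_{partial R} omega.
integral_(partial R) omega = -5/2

Stokes: integral_partial_R omega = integral_R d omega with d omega = (∂Q/∂x - ∂P/∂y) dx ∧ dy.
  ∂Q/∂x = -1
  ∂P/∂y = 3*x
  integrand = ∂Q/∂x - ∂P/∂y = -3*x - 1.
Integrating over R: integral_0^1 integral_0^1 (-3*x - 1) dx dy = -5/2.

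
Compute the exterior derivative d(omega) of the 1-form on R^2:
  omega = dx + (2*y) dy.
d(omega) = 0

For a 1-form omega = sum_i f_i dx_i, the exterior derivative is
  d(omega) = sum_{i < j} (∂f_j/∂x_i - ∂f_i/∂x_j) dx_i ∧ dx_j.

Assembling: d(omega) = 0.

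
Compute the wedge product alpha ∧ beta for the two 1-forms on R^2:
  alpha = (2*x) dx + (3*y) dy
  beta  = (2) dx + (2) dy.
alpha ∧ beta = (4*x - 6*y) dx ∧ dy

Distribute the wedge, using dx_i ∧ dx_j = -dx_j ∧ dx_i and dx_i ∧ dx_i = 0. For each pair (i, j) with i < j, the coefficient of dx_i ∧ dx_j in alpha ∧ beta is (alpha_i * beta_j - alpha_j * beta_i). Collecting: alpha ∧ beta = (4*x - 6*y) dx ∧ dy.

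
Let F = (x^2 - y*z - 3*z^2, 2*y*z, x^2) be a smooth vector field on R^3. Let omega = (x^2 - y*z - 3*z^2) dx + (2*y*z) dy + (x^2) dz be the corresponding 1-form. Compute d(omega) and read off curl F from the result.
d(omega) = (-2*y) dy ∧ dz + (-2*x - y - 6*z) dz ∧ dx + (z) dx ∧ dy; curl F = (-2*y, -2*x - y - 6*z, z)

d omega = sum_{i<j} (∂f_j/∂x_i - ∂f_i/∂x_j) dx_i ∧ dx_j. Under the identification (dy ∧ dz, dz ∧ dx, dx ∧ dy) ↔ (e_x, e_y, e_z), the coefficients are exactly the components of curl F. Compute:
  ∂R/∂y - ∂Q/∂z = (0) - (2*y) = -2*y
  ∂P/∂z - ∂R/∂x = (-y - 6*z) - (2*x) = -2*x - y - 6*z
  ∂Q/∂x - ∂P/∂y = (0) - (-z) = z.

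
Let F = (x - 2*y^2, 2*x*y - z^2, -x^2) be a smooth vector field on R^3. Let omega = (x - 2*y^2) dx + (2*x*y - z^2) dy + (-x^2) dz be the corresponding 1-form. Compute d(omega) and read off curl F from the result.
d(omega) = (2*z) dy ∧ dz + (2*x) dz ∧ dx + (6*y) dx ∧ dy; curl F = (2*z, 2*x, 6*y)

d omega = sum_{i<j} (∂f_j/∂x_i - ∂f_i/∂x_j) dx_i ∧ dx_j. Under the identification (dy ∧ dz, dz ∧ dx, dx ∧ dy) ↔ (e_x, e_y, e_z), the coefficients are exactly the components of curl F. Compute:
  ∂R/∂y - ∂Q/∂z = (0) - (-2*z) = 2*z
  ∂P/∂z - ∂R/∂x = (0) - (-2*x) = 2*x
  ∂Q/∂x - ∂P/∂y = (2*y) - (-4*y) = 6*y.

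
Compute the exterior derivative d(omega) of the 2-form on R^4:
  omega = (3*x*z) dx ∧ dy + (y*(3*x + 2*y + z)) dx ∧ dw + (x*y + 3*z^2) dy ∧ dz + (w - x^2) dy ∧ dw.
d(omega) = (3*x + y) dx ∧ dy ∧ dz + (-5*x - 4*y - z) dx ∧ dy ∧ dw + (-y) dx ∧ dz ∧ dw

For a 2-form omega = sum_{i<j} g_{ij} dx_i ∧ dx_j, the exterior derivative is
  d(omega) = sum_{i<j} d(g_{ij}) ∧ dx_i ∧ dx_j = sum_{i<j, k} (∂g_{ij}/∂x_k) dx_k ∧ dx_i ∧ dx_j.
Expand each term, using dx_k ∧ dx_i ∧ dx_j = sgn(permutation) dx_{(a)} ∧ dx_{(b)} ∧ dx_{(c)} with (a < b < c) sorted:
  d(3*x*z) includes (∂/∂z)(3*x*z) dz = (3*x) dz, which multiplied by dx ∧ dy gives (3*x) dx ∧ dy ∧ dz
  d(y*(3*x + 2*y + z)) includes (∂/∂y)(y*(3*x + 2*y + z)) dy = (3*x + 4*y + z) dy, which multiplied by dx ∧ dw gives (-3*x - 4*y - z) dx ∧ dy ∧ dw
  d(y*(3*x + 2*y + z)) includes (∂/∂z)(y*(3*x + 2*y + z)) dz = (y) dz, which multiplied by dx ∧ dw gives (-y) dx ∧ dz ∧ dw
  d(x*y + 3*z^2) includes (∂/∂x)(x*y + 3*z^2) dx = (y) dx, which multiplied by dy ∧ dz gives (y) dx ∧ dy ∧ dz
  d(w - x^2) includes (∂/∂x)(w - x^2) dx = (-2*x) dx, which multiplied by dy ∧ dw gives (-2*x) dx ∧ dy ∧ dw
Collecting like 3-forms: d(omega) = (3*x + y) dx ∧ dy ∧ dz + (-5*x - 4*y - z) dx ∧ dy ∧ dw + (-y) dx ∧ dz ∧ dw.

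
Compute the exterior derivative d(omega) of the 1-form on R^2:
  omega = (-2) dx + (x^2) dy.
d(omega) = (2*x) dx ∧ dy

For a 1-form omega = sum_i f_i dx_i, the exterior derivative is
  d(omega) = sum_{i < j} (∂f_j/∂x_i - ∂f_i/∂x_j) dx_i ∧ dx_j.
  coefficient of dx ∧ dy: ∂f_2/∂x - ∂f_1/∂y = ∂(x^2)/∂x - ∂(-2)/∂y = 2*x
Assembling: d(omega) = (2*x) dx ∧ dy.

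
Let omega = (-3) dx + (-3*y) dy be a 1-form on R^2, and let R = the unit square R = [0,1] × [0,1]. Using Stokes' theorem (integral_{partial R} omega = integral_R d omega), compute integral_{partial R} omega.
integral_(partial R) omega = 0

Stokes: integral_partial_R omega = integral_R d omega with d omega = (∂Q/∂x - ∂P/∂y) dx ∧ dy.
  ∂Q/∂x = 0
  ∂P/∂y = 0
  integrand = ∂Q/∂x - ∂P/∂y = 0.
Integrating over R: integral_0^1 integral_0^1 (0) dx dy = 0.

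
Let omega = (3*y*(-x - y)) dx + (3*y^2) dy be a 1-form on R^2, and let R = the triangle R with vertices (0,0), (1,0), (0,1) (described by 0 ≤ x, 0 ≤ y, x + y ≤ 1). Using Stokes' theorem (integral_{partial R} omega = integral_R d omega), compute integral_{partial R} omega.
integral_(partial R) omega = 3/2

Stokes: integral_partial_R omega = integral_R d omega with d omega = (∂Q/∂x - ∂P/∂y) dx ∧ dy.
  ∂Q/∂x = 0
  ∂P/∂y = -3*x - 6*y
  integrand = ∂Q/∂x - ∂P/∂y = 3*x + 6*y.
Integrating over R: integral_0^1 integral_0^{1-x} (3*x + 6*y) dy dx = 3/2.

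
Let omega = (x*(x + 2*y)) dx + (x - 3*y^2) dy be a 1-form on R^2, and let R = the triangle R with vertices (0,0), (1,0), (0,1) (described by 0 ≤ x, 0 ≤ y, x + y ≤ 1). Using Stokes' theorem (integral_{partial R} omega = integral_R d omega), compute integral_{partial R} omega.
integral_(partial R) omega = 1/6

Stokes: integral_partial_R omega = integral_R d omega with d omega = (∂Q/∂x - ∂P/∂y) dx ∧ dy.
  ∂Q/∂x = 1
  ∂P/∂y = 2*x
  integrand = ∂Q/∂x - ∂P/∂y = 1 - 2*x.
Integrating over R: integral_0^1 integral_0^{1-x} (1 - 2*x) dy dx = 1/6.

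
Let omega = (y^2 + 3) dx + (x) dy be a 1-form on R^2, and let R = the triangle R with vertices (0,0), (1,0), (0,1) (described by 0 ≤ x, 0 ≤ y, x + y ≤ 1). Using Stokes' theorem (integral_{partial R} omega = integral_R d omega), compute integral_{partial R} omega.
integral_(partial R) omega = 1/6

Stokes: integral_partial_R omega = integral_R d omega with d omega = (∂Q/∂x - ∂P/∂y) dx ∧ dy.
  ∂Q/∂x = 1
  ∂P/∂y = 2*y
  integrand = ∂Q/∂x - ∂P/∂y = 1 - 2*y.
Integrating over R: integral_0^1 integral_0^{1-x} (1 - 2*y) dy dx = 1/6.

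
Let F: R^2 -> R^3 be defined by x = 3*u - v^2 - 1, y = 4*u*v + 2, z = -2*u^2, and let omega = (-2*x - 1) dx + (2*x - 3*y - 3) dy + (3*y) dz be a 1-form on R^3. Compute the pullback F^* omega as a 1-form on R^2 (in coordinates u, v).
F^* omega = (-48*u^2*v - 48*u*v^2 + 24*u*v - 42*u - 8*v^3 + 6*v^2 - 44*v + 3) du + (-48*u^2*v + 24*u^2 - 8*u*v^2 + 12*u*v - 44*u - 4*v^3 - 2*v) dv

Using F^*(f dg) = (f ∘ F) d(g ∘ F), substitute each coordinate x_i by F_i(u, v) in f_i, and replace dx_i by d F_i = (∂F_i/∂u) du + (∂F_i/∂v) dv.
  For the x component: f_1(F) = -6*u + 2*v^2 + 1; d F_1 = (3) du + (-2*v) dv
  For the y component: f_2(F) = -12*u*v + 6*u - 2*v^2 - 11; d F_2 = (4*v) du + (4*u) dv
  For the z component: f_3(F) = 12*u*v + 6; d F_3 = (-4*u) du + (0) dv
Combining and collecting du, dv coefficients:
  coeff of du: -48*u^2*v - 48*u*v^2 + 24*u*v - 42*u - 8*v^3 + 6*v^2 - 44*v + 3
  coeff of dv: -48*u^2*v + 24*u^2 - 8*u*v^2 + 12*u*v - 44*u - 4*v^3 - 2*v
F^* omega = (-48*u^2*v - 48*u*v^2 + 24*u*v - 42*u - 8*v^3 + 6*v^2 - 44*v + 3) du + (-48*u^2*v + 24*u^2 - 8*u*v^2 + 12*u*v - 44*u - 4*v^3 - 2*v) dv.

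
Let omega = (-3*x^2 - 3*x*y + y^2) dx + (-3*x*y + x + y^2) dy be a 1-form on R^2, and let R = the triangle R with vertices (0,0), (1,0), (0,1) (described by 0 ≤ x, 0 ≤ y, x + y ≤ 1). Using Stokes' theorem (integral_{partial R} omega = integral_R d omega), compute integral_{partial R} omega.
integral_(partial R) omega = 1/6

Stokes: integral_partial_R omega = integral_R d omega with d omega = (∂Q/∂x - ∂P/∂y) dx ∧ dy.
  ∂Q/∂x = 1 - 3*y
  ∂P/∂y = -3*x + 2*y
  integrand = ∂Q/∂x - ∂P/∂y = 3*x - 5*y + 1.
Integrating over R: integral_0^1 integral_0^{1-x} (3*x - 5*y + 1) dy dx = 1/6.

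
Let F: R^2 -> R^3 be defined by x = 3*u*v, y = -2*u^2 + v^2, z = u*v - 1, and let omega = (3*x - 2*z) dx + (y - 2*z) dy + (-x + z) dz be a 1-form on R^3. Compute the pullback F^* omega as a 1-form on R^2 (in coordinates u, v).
F^* omega = (8*u^3 + 8*u^2*v + 15*u*v^2 - 8*u + 5*v) du + (15*u^2*v - 4*u*v^2 + 5*u + 2*v^3 + 4*v) dv

Using F^*(f dg) = (f ∘ F) d(g ∘ F), substitute each coordinate x_i by F_i(u, v) in f_i, and replace dx_i by d F_i = (∂F_i/∂u) du + (∂F_i/∂v) dv.
  For the x component: f_1(F) = 7*u*v + 2; d F_1 = (3*v) du + (3*u) dv
  For the y component: f_2(F) = -2*u^2 - 2*u*v + v^2 + 2; d F_2 = (-4*u) du + (2*v) dv
  For the z component: f_3(F) = -2*u*v - 1; d F_3 = (v) du + (u) dv
Combining and collecting du, dv coefficients:
  coeff of du: 8*u^3 + 8*u^2*v + 15*u*v^2 - 8*u + 5*v
  coeff of dv: 15*u^2*v - 4*u*v^2 + 5*u + 2*v^3 + 4*v
F^* omega = (8*u^3 + 8*u^2*v + 15*u*v^2 - 8*u + 5*v) du + (15*u^2*v - 4*u*v^2 + 5*u + 2*v^3 + 4*v) dv.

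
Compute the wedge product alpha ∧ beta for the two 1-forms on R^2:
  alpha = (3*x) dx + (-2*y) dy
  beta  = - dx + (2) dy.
alpha ∧ beta = (6*x - 2*y) dx ∧ dy

Distribute the wedge, using dx_i ∧ dx_j = -dx_j ∧ dx_i and dx_i ∧ dx_i = 0. For each pair (i, j) with i < j, the coefficient of dx_i ∧ dx_j in alpha ∧ beta is (alpha_i * beta_j - alpha_j * beta_i). Collecting: alpha ∧ beta = (6*x - 2*y) dx ∧ dy.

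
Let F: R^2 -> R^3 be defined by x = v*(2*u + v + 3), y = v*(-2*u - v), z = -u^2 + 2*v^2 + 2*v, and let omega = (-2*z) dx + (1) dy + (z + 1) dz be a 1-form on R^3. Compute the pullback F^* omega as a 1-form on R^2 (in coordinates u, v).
F^* omega = (2*u^3 + 4*u^2*v - 4*u*v^2 - 4*u*v - 2*u - 8*v^3 - 8*v^2 - 2*v) du + (4*u^3 + 4*u^2 - 8*u*v^2 - 8*u*v - 2*u - 8*v^2 - 6*v + 2) dv

Using F^*(f dg) = (f ∘ F) d(g ∘ F), substitute each coordinate x_i by F_i(u, v) in f_i, and replace dx_i by d F_i = (∂F_i/∂u) du + (∂F_i/∂v) dv.
  For the x component: f_1(F) = 2*u^2 - 4*v^2 - 4*v; d F_1 = (2*v) du + (2*u + 2*v + 3) dv
  For the y component: f_2(F) = 1; d F_2 = (-2*v) du + (-2*u - 2*v) dv
  For the z component: f_3(F) = -u^2 + 2*v^2 + 2*v + 1; d F_3 = (-2*u) du + (4*v + 2) dv
Combining and collecting du, dv coefficients:
  coeff of du: 2*u^3 + 4*u^2*v - 4*u*v^2 - 4*u*v - 2*u - 8*v^3 - 8*v^2 - 2*v
  coeff of dv: 4*u^3 + 4*u^2 - 8*u*v^2 - 8*u*v - 2*u - 8*v^2 - 6*v + 2
F^* omega = (2*u^3 + 4*u^2*v - 4*u*v^2 - 4*u*v - 2*u - 8*v^3 - 8*v^2 - 2*v) du + (4*u^3 + 4*u^2 - 8*u*v^2 - 8*u*v - 2*u - 8*v^2 - 6*v + 2) dv.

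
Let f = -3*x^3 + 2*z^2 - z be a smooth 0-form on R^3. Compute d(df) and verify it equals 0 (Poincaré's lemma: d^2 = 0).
d(df) = 0

Step 1: df = sum_i (∂f/∂x_i) dx_i = (-9*x^2) dx + (0) dy + (4*z - 1) dz.
Step 2: Apply d again. Using the 1-form formula, the coefficient of dx ∧ dy in d(df) is ∂^2 f/∂x ∂y - ∂^2 f/∂y ∂x = (0) - (0) = 0 (equality of mixed partials for smooth f).
Similarly for dx ∧ dz and dy ∧ dz — all coefficients vanish. So d(df) = 0.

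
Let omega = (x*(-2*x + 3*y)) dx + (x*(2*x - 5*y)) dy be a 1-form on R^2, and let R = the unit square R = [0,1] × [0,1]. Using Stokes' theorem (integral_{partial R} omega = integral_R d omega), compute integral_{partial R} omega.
integral_(partial R) omega = -2

Stokes: integral_partial_R omega = integral_R d omega with d omega = (∂Q/∂x - ∂P/∂y) dx ∧ dy.
  ∂Q/∂x = 4*x - 5*y
  ∂P/∂y = 3*x
  integrand = ∂Q/∂x - ∂P/∂y = x - 5*y.
Integrating over R: integral_0^1 integral_0^1 (x - 5*y) dx dy = -2.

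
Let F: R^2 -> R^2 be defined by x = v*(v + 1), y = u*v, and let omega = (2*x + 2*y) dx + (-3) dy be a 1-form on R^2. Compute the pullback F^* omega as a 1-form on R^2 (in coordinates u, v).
F^* omega = (-3*v) du + (4*u*v^2 + 2*u*v - 3*u + 4*v^3 + 6*v^2 + 2*v) dv

Using F^*(f dg) = (f ∘ F) d(g ∘ F), substitute each coordinate x_i by F_i(u, v) in f_i, and replace dx_i by d F_i = (∂F_i/∂u) du + (∂F_i/∂v) dv.
  For the x component: f_1(F) = 2*v*(u + v + 1); d F_1 = (0) du + (2*v + 1) dv
  For the y component: f_2(F) = -3; d F_2 = (v) du + (u) dv
Combining and collecting du, dv coefficients:
  coeff of du: -3*v
  coeff of dv: 4*u*v^2 + 2*u*v - 3*u + 4*v^3 + 6*v^2 + 2*v
F^* omega = (-3*v) du + (4*u*v^2 + 2*u*v - 3*u + 4*v^3 + 6*v^2 + 2*v) dv.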